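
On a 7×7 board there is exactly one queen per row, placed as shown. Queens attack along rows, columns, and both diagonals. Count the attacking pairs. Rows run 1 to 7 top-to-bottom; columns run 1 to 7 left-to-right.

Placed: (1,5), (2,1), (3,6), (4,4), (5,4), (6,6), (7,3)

5

Same column: (3,6)–(6,6) (column 6); (4,4)–(5,4) (column 4).
Same diagonal: (2,1)–(5,4) (|2−5| = |1−4| = 3); (3,6)–(5,4) (|3−5| = |6−4| = 2); (4,4)–(6,6) (|4−6| = |4−6| = 2).
Total attacking pairs: 5.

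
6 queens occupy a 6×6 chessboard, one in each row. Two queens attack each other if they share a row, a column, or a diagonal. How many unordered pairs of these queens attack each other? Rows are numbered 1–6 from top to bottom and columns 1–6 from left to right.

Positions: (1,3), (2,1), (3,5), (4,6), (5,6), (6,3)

5

Same column: (1,3)–(6,3) (column 3); (4,6)–(5,6) (column 6).
Same diagonal: (1,3)–(3,5) (|1−3| = |3−5| = 2); (1,3)–(4,6) (|1−4| = |3−6| = 3); (3,5)–(4,6) (|3−4| = |5−6| = 1).
Total attacking pairs: 5.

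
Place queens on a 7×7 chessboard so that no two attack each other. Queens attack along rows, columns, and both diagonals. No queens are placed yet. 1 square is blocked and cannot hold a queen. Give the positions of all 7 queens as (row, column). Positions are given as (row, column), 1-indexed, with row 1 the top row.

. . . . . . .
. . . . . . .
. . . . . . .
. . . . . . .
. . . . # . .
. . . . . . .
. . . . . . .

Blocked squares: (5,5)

(1,1) (2,5) (3,2) (4,6) (5,3) (6,7) (7,4)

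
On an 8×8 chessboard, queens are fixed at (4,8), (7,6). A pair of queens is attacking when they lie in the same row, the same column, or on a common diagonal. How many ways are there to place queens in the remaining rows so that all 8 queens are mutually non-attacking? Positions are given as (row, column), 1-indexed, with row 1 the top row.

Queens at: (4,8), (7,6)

Branch on row 1: col 1 → 1; col 2 → 1; col 3 → 0; col 4 → 1; col 7 → 0.
Sum: 1 + 1 + 0 + 1 + 0 = 3.

3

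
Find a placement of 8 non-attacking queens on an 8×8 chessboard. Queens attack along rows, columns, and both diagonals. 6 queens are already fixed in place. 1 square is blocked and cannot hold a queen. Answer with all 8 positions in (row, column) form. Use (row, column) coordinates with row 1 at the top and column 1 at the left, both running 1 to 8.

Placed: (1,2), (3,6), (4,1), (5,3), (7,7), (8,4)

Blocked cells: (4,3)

(1,2) (2,8) (3,6) (4,1) (5,3) (6,5) (7,7) (8,4)

Row 2: attacked by (1,2)→{1,2,3}; (3,6)→{5,6,7}; (4,1)→{1,3}; (5,3)→{3,6}; (7,7)→{2,7}; (8,4)→{4}. Safe: 8. Place at column 8.
Row 6: attacked by (1,2)→{2,7}; (2,8)→{4,8}; (3,6)→{3,6}; (4,1)→{1,3}; (5,3)→{2,3,4}; (7,7)→{6,7,8}; (8,4)→{2,4,6}. Safe: 5. Place at column 5.
Columns [2, 8, 6, 1, 3, 5, 7, 4], r−c [-1, -6, -3, 3, 2, 1, 0, 4], r+c [3, 10, 9, 5, 8, 11, 14, 12] are all distinct, so no two queens attack.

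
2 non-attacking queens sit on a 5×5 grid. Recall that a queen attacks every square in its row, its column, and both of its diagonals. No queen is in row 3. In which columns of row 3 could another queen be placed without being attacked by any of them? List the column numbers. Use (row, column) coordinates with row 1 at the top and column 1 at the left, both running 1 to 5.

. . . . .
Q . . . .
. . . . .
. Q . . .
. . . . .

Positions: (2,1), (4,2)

(2,1) attacks row 3 at column 1 and diagonals 2.
(4,2) attacks row 3 at column 2 and diagonals 1, 3.
Attacked columns: {1, 2, 3}. Safe: {4, 5}.

columns 4, 5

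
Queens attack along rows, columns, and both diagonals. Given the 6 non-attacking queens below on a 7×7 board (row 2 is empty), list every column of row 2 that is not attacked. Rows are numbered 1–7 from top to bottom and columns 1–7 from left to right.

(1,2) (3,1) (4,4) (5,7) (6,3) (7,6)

columns 5

(1,2) attacks row 2 at column 2 and diagonals 1, 3.
(3,1) attacks row 2 at column 1 and diagonals 2.
(4,4) attacks row 2 at column 4 and diagonals 2, 6.
(5,7) attacks row 2 at column 7 and diagonals 4.
(6,3) attacks row 2 at column 3 and diagonals 7.
(7,6) attacks row 2 at column 6 and diagonals 1.
Attacked columns: {1, 2, 3, 4, 6, 7}. Safe: {5}.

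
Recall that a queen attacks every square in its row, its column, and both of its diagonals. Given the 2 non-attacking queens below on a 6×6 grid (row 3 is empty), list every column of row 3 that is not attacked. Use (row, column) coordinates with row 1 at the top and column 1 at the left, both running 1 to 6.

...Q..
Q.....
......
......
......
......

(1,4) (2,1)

columns 3, 5

(1,4) attacks row 3 at column 4 and diagonals 2, 6.
(2,1) attacks row 3 at column 1 and diagonals 2.
Attacked columns: {1, 2, 4, 6}. Safe: {3, 5}.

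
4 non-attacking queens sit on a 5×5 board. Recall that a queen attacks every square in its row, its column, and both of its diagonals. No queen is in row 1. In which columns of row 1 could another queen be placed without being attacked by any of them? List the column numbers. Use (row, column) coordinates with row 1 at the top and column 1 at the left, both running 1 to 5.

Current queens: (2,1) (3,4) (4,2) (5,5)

columns 3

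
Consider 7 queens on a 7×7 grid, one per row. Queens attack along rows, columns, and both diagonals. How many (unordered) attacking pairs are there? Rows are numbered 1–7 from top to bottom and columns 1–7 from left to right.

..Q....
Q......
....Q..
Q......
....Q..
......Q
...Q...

4

Same column: (2,1)–(4,1) (column 1); (3,5)–(5,5) (column 5).
Same diagonal: (1,3)–(3,5) (|1−3| = |3−5| = 2); (4,1)–(7,4) (|4−7| = |1−4| = 3).
Total attacking pairs: 4.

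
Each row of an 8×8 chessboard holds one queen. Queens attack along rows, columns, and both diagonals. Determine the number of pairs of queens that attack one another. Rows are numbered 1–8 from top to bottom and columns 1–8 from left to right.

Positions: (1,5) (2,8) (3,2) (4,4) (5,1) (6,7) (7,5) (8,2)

Same column: (1,5)–(7,5) (column 5); (3,2)–(8,2) (column 2).
Same diagonal: (1,5)–(5,1) (|1−5| = |5−1| = 4); (2,8)–(8,2) (|2−8| = |8−2| = 6).
Total attacking pairs: 4.

4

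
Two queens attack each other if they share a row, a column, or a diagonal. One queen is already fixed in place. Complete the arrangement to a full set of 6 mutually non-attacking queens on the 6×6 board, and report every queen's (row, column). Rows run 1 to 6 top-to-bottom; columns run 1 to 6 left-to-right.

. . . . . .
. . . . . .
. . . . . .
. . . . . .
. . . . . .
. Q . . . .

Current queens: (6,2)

(1,5) (2,3) (3,1) (4,6) (5,4) (6,2)

Row 1: attacked by (6,2)→{2}. Safe: 1, 3, 4, 5, 6. Place at column 5.
Row 2: attacked by (1,5)→{4,5,6}; (6,2)→{2,6}. Safe: 1, 3. Place at column 3.
Row 3: attacked by (1,5)→{3,5}; (2,3)→{2,3,4}; (6,2)→{2,5}. Safe: 1, 6. Place at column 1.
Row 4: attacked by (1,5)→{2,5}; (2,3)→{1,3,5}; (3,1)→{1,2}; (6,2)→{2,4}. Safe: 6. Place at column 6.
Row 5: attacked by (1,5)→{1,5}; (2,3)→{3,6}; (3,1)→{1,3}; (4,6)→{5,6}; (6,2)→{1,2,3}. Safe: 4. Place at column 4.
Columns [5, 3, 1, 6, 4, 2], r−c [-4, -1, 2, -2, 1, 4], r+c [6, 5, 4, 10, 9, 8] are all distinct, so no two queens attack.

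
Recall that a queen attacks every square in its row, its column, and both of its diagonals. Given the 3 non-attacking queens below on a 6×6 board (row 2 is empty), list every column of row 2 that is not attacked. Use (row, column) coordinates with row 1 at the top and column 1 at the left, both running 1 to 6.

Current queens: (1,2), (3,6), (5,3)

(1,2) attacks row 2 at column 2 and diagonals 1, 3.
(3,6) attacks row 2 at column 6 and diagonals 5.
(5,3) attacks row 2 at column 3 and diagonals 6.
Attacked columns: {1, 2, 3, 5, 6}. Safe: {4}.

columns 4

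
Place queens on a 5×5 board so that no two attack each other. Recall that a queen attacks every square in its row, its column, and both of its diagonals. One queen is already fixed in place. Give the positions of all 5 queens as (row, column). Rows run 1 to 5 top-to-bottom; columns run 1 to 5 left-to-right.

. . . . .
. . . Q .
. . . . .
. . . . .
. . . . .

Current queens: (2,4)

(1,1) (2,4) (3,2) (4,5) (5,3)

Row 1: attacked by (2,4)→{3,4,5}. Safe: 1, 2. Place at column 1.
Row 3: attacked by (1,1)→{1,3}; (2,4)→{3,4,5}. Safe: 2. Place at column 2.
Row 4: attacked by (1,1)→{1,4}; (2,4)→{2,4}; (3,2)→{1,2,3}. Safe: 5. Place at column 5.
Row 5: attacked by (1,1)→{1,5}; (2,4)→{1,4}; (3,2)→{2,4}; (4,5)→{4,5}. Safe: 3. Place at column 3.
Columns [1, 4, 2, 5, 3], r−c [0, -2, 1, -1, 2], r+c [2, 6, 5, 9, 8] are all distinct, so no two queens attack.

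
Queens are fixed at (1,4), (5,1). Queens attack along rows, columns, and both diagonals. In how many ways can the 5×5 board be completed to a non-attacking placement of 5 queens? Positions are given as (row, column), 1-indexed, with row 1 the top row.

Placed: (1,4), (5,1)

Branch on row 2: col 2 → 1.
Sum: 1 = 1.

1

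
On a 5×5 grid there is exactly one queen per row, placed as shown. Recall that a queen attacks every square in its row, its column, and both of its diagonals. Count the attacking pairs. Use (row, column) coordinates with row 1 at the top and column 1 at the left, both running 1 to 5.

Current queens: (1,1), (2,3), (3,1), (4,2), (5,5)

3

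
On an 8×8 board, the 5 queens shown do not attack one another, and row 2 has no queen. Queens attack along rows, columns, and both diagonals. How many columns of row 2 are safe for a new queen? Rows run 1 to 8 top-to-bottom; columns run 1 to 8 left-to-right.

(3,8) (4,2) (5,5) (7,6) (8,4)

1

(3,8) attacks row 2 at column 8 and diagonals 7.
(4,2) attacks row 2 at column 2 and diagonals 4.
(5,5) attacks row 2 at column 5 and diagonals 2, 8.
(7,6) attacks row 2 at column 6 and diagonals 1.
(8,4) attacks row 2 at column 4.
Attacked columns: {1, 2, 4, 5, 6, 7, 8}. Safe: {3}.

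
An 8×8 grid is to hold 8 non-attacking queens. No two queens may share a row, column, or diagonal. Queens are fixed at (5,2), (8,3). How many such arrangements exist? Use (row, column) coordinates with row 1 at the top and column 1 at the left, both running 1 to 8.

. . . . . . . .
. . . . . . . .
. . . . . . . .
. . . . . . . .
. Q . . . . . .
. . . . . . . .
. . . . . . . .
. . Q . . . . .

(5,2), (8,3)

Branch on row 1: col 1 → 1; col 4 → 0; col 5 → 1; col 7 → 0; col 8 → 0.
Sum: 1 + 0 + 1 + 0 + 0 = 2.

2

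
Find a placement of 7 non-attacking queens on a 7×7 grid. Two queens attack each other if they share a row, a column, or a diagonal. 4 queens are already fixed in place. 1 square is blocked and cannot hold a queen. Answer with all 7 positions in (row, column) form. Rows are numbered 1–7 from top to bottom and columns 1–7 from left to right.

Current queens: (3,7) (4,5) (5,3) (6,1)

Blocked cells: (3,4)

Row 1: attacked by (3,7)→{5,7}; (4,5)→{2,5}; (5,3)→{3,7}; (6,1)→{1,6}. Safe: 4. Place at column 4.
Row 2: attacked by (1,4)→{3,4,5}; (3,7)→{6,7}; (4,5)→{3,5,7}; (5,3)→{3,6}; (6,1)→{1,5}. Safe: 2. Place at column 2.
Row 7: attacked by (1,4)→{4}; (2,2)→{2,7}; (3,7)→{3,7}; (4,5)→{2,5}; (5,3)→{1,3,5}; (6,1)→{1,2}. Safe: 6. Place at column 6.
Columns [4, 2, 7, 5, 3, 1, 6], r−c [-3, 0, -4, -1, 2, 5, 1], r+c [5, 4, 10, 9, 8, 7, 13] are all distinct, so no two queens attack.

(1,4) (2,2) (3,7) (4,5) (5,3) (6,1) (7,6)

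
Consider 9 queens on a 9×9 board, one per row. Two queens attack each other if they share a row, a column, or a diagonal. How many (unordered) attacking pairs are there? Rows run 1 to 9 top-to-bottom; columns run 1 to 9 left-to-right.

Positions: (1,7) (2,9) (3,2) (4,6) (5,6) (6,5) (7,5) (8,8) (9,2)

Same column: (3,2)–(9,2) (column 2); (4,6)–(5,6) (column 6); (6,5)–(7,5) (column 5).
Same diagonal: (2,9)–(5,6) (|2−5| = |9−6| = 3); (2,9)–(6,5) (|2−6| = |9−5| = 4); (2,9)–(9,2) (|2−9| = |9−2| = 7); (3,2)–(6,5) (|3−6| = |2−5| = 3); (5,6)–(6,5) (|5−6| = |6−5| = 1); (5,6)–(9,2) (|5−9| = |6−2| = 4); (6,5)–(9,2) (|6−9| = |5−2| = 3).
Total attacking pairs: 10.

10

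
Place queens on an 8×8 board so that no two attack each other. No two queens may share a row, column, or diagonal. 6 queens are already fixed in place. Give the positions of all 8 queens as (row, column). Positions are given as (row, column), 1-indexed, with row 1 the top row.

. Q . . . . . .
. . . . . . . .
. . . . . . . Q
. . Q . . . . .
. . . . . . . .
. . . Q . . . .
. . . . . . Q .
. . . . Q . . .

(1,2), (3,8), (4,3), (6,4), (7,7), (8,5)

Row 2: attacked by (1,2)→{1,2,3}; (3,8)→{7,8}; (4,3)→{1,3,5}; (6,4)→{4,8}; (7,7)→{2,7}; (8,5)→{5}. Safe: 6. Place at column 6.
Row 5: attacked by (1,2)→{2,6}; (2,6)→{3,6}; (3,8)→{6,8}; (4,3)→{2,3,4}; (6,4)→{3,4,5}; (7,7)→{5,7}; (8,5)→{2,5,8}. Safe: 1. Place at column 1.
Columns [2, 6, 8, 3, 1, 4, 7, 5], r−c [-1, -4, -5, 1, 4, 2, 0, 3], r+c [3, 8, 11, 7, 6, 10, 14, 13] are all distinct, so no two queens attack.

(1,2) (2,6) (3,8) (4,3) (5,1) (6,4) (7,7) (8,5)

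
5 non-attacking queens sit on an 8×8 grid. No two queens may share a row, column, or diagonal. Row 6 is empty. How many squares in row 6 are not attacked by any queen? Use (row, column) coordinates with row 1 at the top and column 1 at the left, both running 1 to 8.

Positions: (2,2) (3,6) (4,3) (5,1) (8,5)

2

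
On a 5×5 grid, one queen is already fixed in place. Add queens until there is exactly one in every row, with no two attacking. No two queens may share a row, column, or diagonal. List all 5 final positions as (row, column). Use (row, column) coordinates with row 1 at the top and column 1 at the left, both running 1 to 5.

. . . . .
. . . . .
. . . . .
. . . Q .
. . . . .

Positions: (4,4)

Row 1: attacked by (4,4)→{1,4}. Safe: 2, 3, 5. Place at column 3.
Row 2: attacked by (1,3)→{2,3,4}; (4,4)→{2,4}. Safe: 1, 5. Place at column 5.
Row 3: attacked by (1,3)→{1,3,5}; (2,5)→{4,5}; (4,4)→{3,4,5}. Safe: 2. Place at column 2.
Row 5: attacked by (1,3)→{3}; (2,5)→{2,5}; (3,2)→{2,4}; (4,4)→{3,4,5}. Safe: 1. Place at column 1.
Columns [3, 5, 2, 4, 1], r−c [-2, -3, 1, 0, 4], r+c [4, 7, 5, 8, 6] are all distinct, so no two queens attack.

(1,3) (2,5) (3,2) (4,4) (5,1)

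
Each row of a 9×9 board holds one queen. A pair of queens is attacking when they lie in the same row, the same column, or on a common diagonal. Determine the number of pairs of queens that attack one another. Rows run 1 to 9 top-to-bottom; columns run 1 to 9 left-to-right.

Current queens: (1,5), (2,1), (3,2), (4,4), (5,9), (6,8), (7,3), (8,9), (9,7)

4

Same column: (5,9)–(8,9) (column 9).
Same diagonal: (1,5)–(5,9) (|1−5| = |5−9| = 4); (2,1)–(3,2) (|2−3| = |1−2| = 1); (5,9)–(6,8) (|5−6| = |9−8| = 1).
Total attacking pairs: 4.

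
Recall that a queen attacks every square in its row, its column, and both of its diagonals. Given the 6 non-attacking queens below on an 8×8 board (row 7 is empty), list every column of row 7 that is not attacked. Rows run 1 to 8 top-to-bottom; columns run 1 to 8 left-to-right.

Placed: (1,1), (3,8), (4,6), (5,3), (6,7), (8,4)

columns 2

(1,1) attacks row 7 at column 1 and diagonals 7.
(3,8) attacks row 7 at column 8 and diagonals 4.
(4,6) attacks row 7 at column 6 and diagonals 3.
(5,3) attacks row 7 at column 3 and diagonals 1, 5.
(6,7) attacks row 7 at column 7 and diagonals 6, 8.
(8,4) attacks row 7 at column 4 and diagonals 3, 5.
Attacked columns: {1, 3, 4, 5, 6, 7, 8}. Safe: {2}.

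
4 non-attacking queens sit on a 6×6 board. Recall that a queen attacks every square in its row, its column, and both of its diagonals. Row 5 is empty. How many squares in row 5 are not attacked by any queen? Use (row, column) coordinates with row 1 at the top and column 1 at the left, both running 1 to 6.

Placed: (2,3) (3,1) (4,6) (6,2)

1

(2,3) attacks row 5 at column 3 and diagonals 6.
(3,1) attacks row 5 at column 1 and diagonals 3.
(4,6) attacks row 5 at column 6 and diagonals 5.
(6,2) attacks row 5 at column 2 and diagonals 1, 3.
Attacked columns: {1, 2, 3, 5, 6}. Safe: {4}.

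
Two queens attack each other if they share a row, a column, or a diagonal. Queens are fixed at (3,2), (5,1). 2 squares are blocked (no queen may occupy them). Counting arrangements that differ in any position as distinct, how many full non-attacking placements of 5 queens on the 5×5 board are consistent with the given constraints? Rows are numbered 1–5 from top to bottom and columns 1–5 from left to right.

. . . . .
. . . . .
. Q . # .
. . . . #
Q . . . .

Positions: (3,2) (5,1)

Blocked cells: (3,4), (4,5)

1

Branch on row 1: col 3 → 1.
Sum: 1 = 1.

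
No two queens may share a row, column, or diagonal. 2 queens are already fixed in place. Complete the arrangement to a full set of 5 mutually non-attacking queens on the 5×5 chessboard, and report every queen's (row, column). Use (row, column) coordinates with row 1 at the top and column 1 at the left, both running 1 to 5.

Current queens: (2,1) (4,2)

Row 1: attacked by (2,1)→{1,2}; (4,2)→{2,5}. Safe: 3, 4. Place at column 3.
Row 3: attacked by (1,3)→{1,3,5}; (2,1)→{1,2}; (4,2)→{1,2,3}. Safe: 4. Place at column 4.
Row 5: attacked by (1,3)→{3}; (2,1)→{1,4}; (3,4)→{2,4}; (4,2)→{1,2,3}. Safe: 5. Place at column 5.
Columns [3, 1, 4, 2, 5], r−c [-2, 1, -1, 2, 0], r+c [4, 3, 7, 6, 10] are all distinct, so no two queens attack.

(1,3) (2,1) (3,4) (4,2) (5,5)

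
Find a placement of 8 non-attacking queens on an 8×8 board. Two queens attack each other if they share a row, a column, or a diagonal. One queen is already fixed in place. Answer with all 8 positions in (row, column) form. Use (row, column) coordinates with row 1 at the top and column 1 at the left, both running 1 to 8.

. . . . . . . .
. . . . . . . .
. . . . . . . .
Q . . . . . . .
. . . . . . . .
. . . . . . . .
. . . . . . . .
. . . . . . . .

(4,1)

Row 1: attacked by (4,1)→{1,4}. Safe: 2, 3, 5, 6, 7, 8. Place at column 7.
Row 2: attacked by (1,7)→{6,7,8}; (4,1)→{1,3}. Safe: 2, 4, 5. Place at column 5.
Row 3: attacked by (1,7)→{5,7}; (2,5)→{4,5,6}; (4,1)→{1,2}. Safe: 3, 8. Place at column 3.
Row 5: attacked by (1,7)→{3,7}; (2,5)→{2,5,8}; (3,3)→{1,3,5}; (4,1)→{1,2}. Safe: 4, 6. Place at column 6.
Row 6: attacked by (1,7)→{2,7}; (2,5)→{1,5}; (3,3)→{3,6}; (4,1)→{1,3}; (5,6)→{5,6,7}. Safe: 4, 8. Place at column 8.
Row 7: attacked by (1,7)→{1,7}; (2,5)→{5}; (3,3)→{3,7}; (4,1)→{1,4}; (5,6)→{4,6,8}; (6,8)→{7,8}. Safe: 2. Place at column 2.
Row 8: attacked by (1,7)→{7}; (2,5)→{5}; (3,3)→{3,8}; (4,1)→{1,5}; (5,6)→{3,6}; (6,8)→{6,8}; (7,2)→{1,2,3}. Safe: 4. Place at column 4.
Columns [7, 5, 3, 1, 6, 8, 2, 4], r−c [-6, -3, 0, 3, -1, -2, 5, 4], r+c [8, 7, 6, 5, 11, 14, 9, 12] are all distinct, so no two queens attack.

(1,7) (2,5) (3,3) (4,1) (5,6) (6,8) (7,2) (8,4)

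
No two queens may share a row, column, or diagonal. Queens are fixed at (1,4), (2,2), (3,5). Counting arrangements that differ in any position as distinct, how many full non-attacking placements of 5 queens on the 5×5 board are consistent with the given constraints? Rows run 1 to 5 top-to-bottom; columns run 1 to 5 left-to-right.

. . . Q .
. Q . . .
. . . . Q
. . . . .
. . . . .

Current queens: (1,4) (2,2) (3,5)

1

Branch on row 4: col 3 → 1.
Sum: 1 = 1.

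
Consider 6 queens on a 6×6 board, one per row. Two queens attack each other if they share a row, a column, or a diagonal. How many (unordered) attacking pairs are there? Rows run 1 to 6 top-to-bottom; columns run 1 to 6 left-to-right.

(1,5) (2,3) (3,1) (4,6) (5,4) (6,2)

All columns are distinct and no two queens satisfy |Δrow| = |Δcol|, so no pair attacks.

0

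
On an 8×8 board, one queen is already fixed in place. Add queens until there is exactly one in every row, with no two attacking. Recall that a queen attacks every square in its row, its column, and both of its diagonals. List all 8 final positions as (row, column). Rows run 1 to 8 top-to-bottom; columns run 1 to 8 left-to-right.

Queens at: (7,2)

Row 1: attacked by (7,2)→{2,8}. Safe: 1, 3, 4, 5, 6, 7. Place at column 7.
Row 2: attacked by (1,7)→{6,7,8}; (7,2)→{2,7}. Safe: 1, 3, 4, 5. Place at column 5.
Row 3: attacked by (1,7)→{5,7}; (2,5)→{4,5,6}; (7,2)→{2,6}. Safe: 1, 3, 8. Place at column 3.
Row 4: attacked by (1,7)→{4,7}; (2,5)→{3,5,7}; (3,3)→{2,3,4}; (7,2)→{2,5}. Safe: 1, 6, 8. Place at column 1.
Row 5: attacked by (1,7)→{3,7}; (2,5)→{2,5,8}; (3,3)→{1,3,5}; (4,1)→{1,2}; (7,2)→{2,4}. Safe: 6. Place at column 6.
Row 6: attacked by (1,7)→{2,7}; (2,5)→{1,5}; (3,3)→{3,6}; (4,1)→{1,3}; (5,6)→{5,6,7}; (7,2)→{1,2,3}. Safe: 4, 8. Place at column 8.
Row 8: attacked by (1,7)→{7}; (2,5)→{5}; (3,3)→{3,8}; (4,1)→{1,5}; (5,6)→{3,6}; (6,8)→{6,8}; (7,2)→{1,2,3}. Safe: 4. Place at column 4.
Columns [7, 5, 3, 1, 6, 8, 2, 4], r−c [-6, -3, 0, 3, -1, -2, 5, 4], r+c [8, 7, 6, 5, 11, 14, 9, 12] are all distinct, so no two queens attack.

(1,7) (2,5) (3,3) (4,1) (5,6) (6,8) (7,2) (8,4)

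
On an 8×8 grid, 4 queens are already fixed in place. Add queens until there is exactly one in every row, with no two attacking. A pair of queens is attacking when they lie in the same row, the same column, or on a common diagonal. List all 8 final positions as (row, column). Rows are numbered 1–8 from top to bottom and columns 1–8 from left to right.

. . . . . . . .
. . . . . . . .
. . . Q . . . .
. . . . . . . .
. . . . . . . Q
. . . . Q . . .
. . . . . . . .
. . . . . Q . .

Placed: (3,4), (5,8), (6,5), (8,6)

Row 1: attacked by (3,4)→{2,4,6}; (5,8)→{4,8}; (6,5)→{5}; (8,6)→{6}. Safe: 1, 3, 7. Place at column 7.
Row 2: attacked by (1,7)→{6,7,8}; (3,4)→{3,4,5}; (5,8)→{5,8}; (6,5)→{1,5}; (8,6)→{6}. Safe: 2. Place at column 2.
Row 4: attacked by (1,7)→{4,7}; (2,2)→{2,4}; (3,4)→{3,4,5}; (5,8)→{7,8}; (6,5)→{3,5,7}; (8,6)→{2,6}. Safe: 1. Place at column 1.
Row 7: attacked by (1,7)→{1,7}; (2,2)→{2,7}; (3,4)→{4,8}; (4,1)→{1,4}; (5,8)→{6,8}; (6,5)→{4,5,6}; (8,6)→{5,6,7}. Safe: 3. Place at column 3.
Columns [7, 2, 4, 1, 8, 5, 3, 6], r−c [-6, 0, -1, 3, -3, 1, 4, 2], r+c [8, 4, 7, 5, 13, 11, 10, 14] are all distinct, so no two queens attack.

(1,7) (2,2) (3,4) (4,1) (5,8) (6,5) (7,3) (8,6)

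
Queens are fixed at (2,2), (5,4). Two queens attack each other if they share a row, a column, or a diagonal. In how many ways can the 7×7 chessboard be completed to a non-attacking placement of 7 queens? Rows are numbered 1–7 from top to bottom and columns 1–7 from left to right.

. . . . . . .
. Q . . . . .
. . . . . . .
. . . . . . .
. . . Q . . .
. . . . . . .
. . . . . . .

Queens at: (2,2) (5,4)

1

Branch on row 1: col 5 → 0; col 6 → 1; col 7 → 0.
Sum: 0 + 1 + 0 = 1.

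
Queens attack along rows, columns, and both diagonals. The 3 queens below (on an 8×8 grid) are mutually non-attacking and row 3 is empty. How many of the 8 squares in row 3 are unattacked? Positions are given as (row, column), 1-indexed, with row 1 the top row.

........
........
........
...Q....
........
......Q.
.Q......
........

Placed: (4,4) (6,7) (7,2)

(4,4) attacks row 3 at column 4 and diagonals 3, 5.
(6,7) attacks row 3 at column 7 and diagonals 4.
(7,2) attacks row 3 at column 2 and diagonals 6.
Attacked columns: {2, 3, 4, 5, 6, 7}. Safe: {1, 8}.

2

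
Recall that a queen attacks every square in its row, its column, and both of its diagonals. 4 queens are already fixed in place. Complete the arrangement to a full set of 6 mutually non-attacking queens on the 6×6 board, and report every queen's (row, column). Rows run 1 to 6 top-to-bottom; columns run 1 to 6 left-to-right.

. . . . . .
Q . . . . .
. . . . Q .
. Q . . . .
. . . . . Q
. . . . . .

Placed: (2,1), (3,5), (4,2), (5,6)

(1,4) (2,1) (3,5) (4,2) (5,6) (6,3)

Row 1: attacked by (2,1)→{1,2}; (3,5)→{3,5}; (4,2)→{2,5}; (5,6)→{2,6}. Safe: 4. Place at column 4.
Row 6: attacked by (1,4)→{4}; (2,1)→{1,5}; (3,5)→{2,5}; (4,2)→{2,4}; (5,6)→{5,6}. Safe: 3. Place at column 3.
Columns [4, 1, 5, 2, 6, 3], r−c [-3, 1, -2, 2, -1, 3], r+c [5, 3, 8, 6, 11, 9] are all distinct, so no two queens attack.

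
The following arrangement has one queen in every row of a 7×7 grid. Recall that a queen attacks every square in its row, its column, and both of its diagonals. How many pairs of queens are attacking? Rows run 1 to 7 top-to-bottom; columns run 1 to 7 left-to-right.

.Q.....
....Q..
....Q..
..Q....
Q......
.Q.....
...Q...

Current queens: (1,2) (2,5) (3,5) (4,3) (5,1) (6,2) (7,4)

5

Same column: (1,2)–(6,2) (column 2); (2,5)–(3,5) (column 5).
Same diagonal: (2,5)–(4,3) (|2−4| = |5−3| = 2); (3,5)–(6,2) (|3−6| = |5−2| = 3); (5,1)–(6,2) (|5−6| = |1−2| = 1).
Total attacking pairs: 5.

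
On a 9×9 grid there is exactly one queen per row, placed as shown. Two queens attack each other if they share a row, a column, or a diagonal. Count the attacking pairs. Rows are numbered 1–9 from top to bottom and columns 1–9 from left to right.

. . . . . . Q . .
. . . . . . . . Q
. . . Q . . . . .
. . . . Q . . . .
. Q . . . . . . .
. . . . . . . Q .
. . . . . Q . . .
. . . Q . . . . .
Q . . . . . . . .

3

Same column: (3,4)–(8,4) (column 4).
Same diagonal: (3,4)–(4,5) (|3−4| = |4−5| = 1); (3,4)–(5,2) (|3−5| = |4−2| = 2).
Total attacking pairs: 3.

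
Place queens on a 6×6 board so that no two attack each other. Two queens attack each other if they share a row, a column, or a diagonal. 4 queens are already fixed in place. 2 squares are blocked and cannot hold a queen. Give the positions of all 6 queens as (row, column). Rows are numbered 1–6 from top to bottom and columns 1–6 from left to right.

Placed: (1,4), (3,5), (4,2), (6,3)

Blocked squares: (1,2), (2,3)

(1,4) (2,1) (3,5) (4,2) (5,6) (6,3)

Row 2: attacked by (1,4)→{3,4,5}; (3,5)→{4,5,6}; (4,2)→{2,4}; (6,3)→{3}. Blocked: 3. Safe: 1. Place at column 1.
Row 5: attacked by (1,4)→{4}; (2,1)→{1,4}; (3,5)→{3,5}; (4,2)→{1,2,3}; (6,3)→{2,3,4}. Safe: 6. Place at column 6.
Columns [4, 1, 5, 2, 6, 3], r−c [-3, 1, -2, 2, -1, 3], r+c [5, 3, 8, 6, 11, 9] are all distinct, so no two queens attack.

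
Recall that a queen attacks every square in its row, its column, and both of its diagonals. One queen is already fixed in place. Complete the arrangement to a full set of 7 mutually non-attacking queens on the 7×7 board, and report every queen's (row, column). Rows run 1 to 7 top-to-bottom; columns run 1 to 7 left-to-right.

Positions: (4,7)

(1,5) (2,1) (3,4) (4,7) (5,3) (6,6) (7,2)

Row 1: attacked by (4,7)→{4,7}. Safe: 1, 2, 3, 5, 6. Place at column 5.
Row 2: attacked by (1,5)→{4,5,6}; (4,7)→{5,7}. Safe: 1, 2, 3. Place at column 1.
Row 3: attacked by (1,5)→{3,5,7}; (2,1)→{1,2}; (4,7)→{6,7}. Safe: 4. Place at column 4.
Row 5: attacked by (1,5)→{1,5}; (2,1)→{1,4}; (3,4)→{2,4,6}; (4,7)→{6,7}. Safe: 3. Place at column 3.
Row 6: attacked by (1,5)→{5}; (2,1)→{1,5}; (3,4)→{1,4,7}; (4,7)→{5,7}; (5,3)→{2,3,4}. Safe: 6. Place at column 6.
Row 7: attacked by (1,5)→{5}; (2,1)→{1,6}; (3,4)→{4}; (4,7)→{4,7}; (5,3)→{1,3,5}; (6,6)→{5,6,7}. Safe: 2. Place at column 2.
Columns [5, 1, 4, 7, 3, 6, 2], r−c [-4, 1, -1, -3, 2, 0, 5], r+c [6, 3, 7, 11, 8, 12, 9] are all distinct, so no two queens attack.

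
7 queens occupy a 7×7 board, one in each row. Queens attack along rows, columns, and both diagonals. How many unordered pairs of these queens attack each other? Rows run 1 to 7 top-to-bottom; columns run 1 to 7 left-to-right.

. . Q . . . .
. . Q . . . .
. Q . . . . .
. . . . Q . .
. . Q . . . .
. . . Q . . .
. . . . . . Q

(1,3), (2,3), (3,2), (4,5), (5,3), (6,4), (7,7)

Same column: (1,3)–(2,3) (column 3); (1,3)–(5,3) (column 3); (2,3)–(5,3) (column 3).
Same diagonal: (2,3)–(3,2) (|2−3| = |3−2| = 1); (2,3)–(4,5) (|2−4| = |3−5| = 2); (5,3)–(6,4) (|5−6| = |3−4| = 1).
Total attacking pairs: 6.

6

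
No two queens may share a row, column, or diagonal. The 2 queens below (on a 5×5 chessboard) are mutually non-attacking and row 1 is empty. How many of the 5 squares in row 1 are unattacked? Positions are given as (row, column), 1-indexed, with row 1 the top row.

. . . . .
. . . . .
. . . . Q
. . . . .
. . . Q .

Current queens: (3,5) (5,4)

2

(3,5) attacks row 1 at column 5 and diagonals 3.
(5,4) attacks row 1 at column 4.
Attacked columns: {3, 4, 5}. Safe: {1, 2}.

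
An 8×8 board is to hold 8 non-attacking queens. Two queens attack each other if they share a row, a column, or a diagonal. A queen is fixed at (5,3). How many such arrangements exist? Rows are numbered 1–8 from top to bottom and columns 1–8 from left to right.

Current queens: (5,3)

Branch on row 1: col 1 → 1; col 2 → 3; col 4 → 0; col 5 → 6; col 6 → 2; col 8 → 0.
Sum: 1 + 3 + 0 + 6 + 2 + 0 = 12.

12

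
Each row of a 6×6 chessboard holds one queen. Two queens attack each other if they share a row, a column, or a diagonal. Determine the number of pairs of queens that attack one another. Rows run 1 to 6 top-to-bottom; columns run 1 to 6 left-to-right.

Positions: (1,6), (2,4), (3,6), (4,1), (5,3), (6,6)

3

Same column: (1,6)–(3,6) (column 6); (1,6)–(6,6) (column 6); (3,6)–(6,6) (column 6).
Total attacking pairs: 3.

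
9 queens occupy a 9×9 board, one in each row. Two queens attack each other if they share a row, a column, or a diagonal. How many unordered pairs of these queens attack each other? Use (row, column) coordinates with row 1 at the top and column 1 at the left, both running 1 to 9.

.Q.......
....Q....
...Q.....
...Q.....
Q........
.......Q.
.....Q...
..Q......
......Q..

3

Same column: (3,4)–(4,4) (column 4).
Same diagonal: (1,2)–(3,4) (|1−3| = |2−4| = 2); (2,5)–(3,4) (|2−3| = |5−4| = 1).
Total attacking pairs: 3.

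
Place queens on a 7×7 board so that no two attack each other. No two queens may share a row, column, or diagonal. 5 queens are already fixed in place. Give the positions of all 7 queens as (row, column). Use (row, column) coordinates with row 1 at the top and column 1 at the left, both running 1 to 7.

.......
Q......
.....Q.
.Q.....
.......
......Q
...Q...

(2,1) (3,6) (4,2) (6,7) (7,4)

(1,3) (2,1) (3,6) (4,2) (5,5) (6,7) (7,4)

Row 1: attacked by (2,1)→{1,2}; (3,6)→{4,6}; (4,2)→{2,5}; (6,7)→{2,7}; (7,4)→{4}. Safe: 3. Place at column 3.
Row 5: attacked by (1,3)→{3,7}; (2,1)→{1,4}; (3,6)→{4,6}; (4,2)→{1,2,3}; (6,7)→{6,7}; (7,4)→{2,4,6}. Safe: 5. Place at column 5.
Columns [3, 1, 6, 2, 5, 7, 4], r−c [-2, 1, -3, 2, 0, -1, 3], r+c [4, 3, 9, 6, 10, 13, 11] are all distinct, so no two queens attack.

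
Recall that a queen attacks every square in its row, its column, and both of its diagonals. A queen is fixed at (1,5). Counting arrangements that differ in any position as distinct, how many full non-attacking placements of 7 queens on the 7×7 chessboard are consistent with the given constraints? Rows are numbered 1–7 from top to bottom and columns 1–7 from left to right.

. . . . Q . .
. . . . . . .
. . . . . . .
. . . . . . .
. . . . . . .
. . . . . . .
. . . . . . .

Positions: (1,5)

Branch on row 2: col 1 → 2; col 2 → 1; col 3 → 1; col 7 → 2.
Sum: 2 + 1 + 1 + 2 = 6.

6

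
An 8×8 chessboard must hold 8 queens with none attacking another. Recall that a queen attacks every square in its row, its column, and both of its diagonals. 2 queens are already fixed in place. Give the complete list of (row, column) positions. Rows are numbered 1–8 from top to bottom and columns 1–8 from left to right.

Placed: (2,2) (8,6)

Row 1: attacked by (2,2)→{1,2,3}; (8,6)→{6}. Safe: 4, 5, 7, 8. Place at column 8.
Row 3: attacked by (1,8)→{6,8}; (2,2)→{1,2,3}; (8,6)→{1,6}. Safe: 4, 5, 7. Place at column 5.
Row 4: attacked by (1,8)→{5,8}; (2,2)→{2,4}; (3,5)→{4,5,6}; (8,6)→{2,6}. Safe: 1, 3, 7. Place at column 3.
Row 5: attacked by (1,8)→{4,8}; (2,2)→{2,5}; (3,5)→{3,5,7}; (4,3)→{2,3,4}; (8,6)→{3,6}. Safe: 1. Place at column 1.
Row 6: attacked by (1,8)→{3,8}; (2,2)→{2,6}; (3,5)→{2,5,8}; (4,3)→{1,3,5}; (5,1)→{1,2}; (8,6)→{4,6,8}. Safe: 7. Place at column 7.
Row 7: attacked by (1,8)→{2,8}; (2,2)→{2,7}; (3,5)→{1,5}; (4,3)→{3,6}; (5,1)→{1,3}; (6,7)→{6,7,8}; (8,6)→{5,6,7}. Safe: 4. Place at column 4.
Columns [8, 2, 5, 3, 1, 7, 4, 6], r−c [-7, 0, -2, 1, 4, -1, 3, 2], r+c [9, 4, 8, 7, 6, 13, 11, 14] are all distinct, so no two queens attack.

(1,8) (2,2) (3,5) (4,3) (5,1) (6,7) (7,4) (8,6)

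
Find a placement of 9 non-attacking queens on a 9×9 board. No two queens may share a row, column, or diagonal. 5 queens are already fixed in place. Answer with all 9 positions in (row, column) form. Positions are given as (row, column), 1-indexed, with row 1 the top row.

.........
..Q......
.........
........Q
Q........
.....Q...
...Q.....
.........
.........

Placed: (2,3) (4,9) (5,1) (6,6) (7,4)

Row 1: attacked by (2,3)→{2,3,4}; (4,9)→{6,9}; (5,1)→{1,5}; (6,6)→{1,6}; (7,4)→{4}. Safe: 7, 8. Place at column 8.
Row 3: attacked by (1,8)→{6,8}; (2,3)→{2,3,4}; (4,9)→{8,9}; (5,1)→{1,3}; (6,6)→{3,6,9}; (7,4)→{4,8}. Safe: 5, 7. Place at column 5.
Row 8: attacked by (1,8)→{1,8}; (2,3)→{3,9}; (3,5)→{5}; (4,9)→{5,9}; (5,1)→{1,4}; (6,6)→{4,6,8}; (7,4)→{3,4,5}. Safe: 2, 7. Place at column 2.
Row 9: attacked by (1,8)→{8}; (2,3)→{3}; (3,5)→{5}; (4,9)→{4,9}; (5,1)→{1,5}; (6,6)→{3,6,9}; (7,4)→{2,4,6}; (8,2)→{1,2,3}. Safe: 7. Place at column 7.
Columns [8, 3, 5, 9, 1, 6, 4, 2, 7], r−c [-7, -1, -2, -5, 4, 0, 3, 6, 2], r+c [9, 5, 8, 13, 6, 12, 11, 10, 16] are all distinct, so no two queens attack.

(1,8) (2,3) (3,5) (4,9) (5,1) (6,6) (7,4) (8,2) (9,7)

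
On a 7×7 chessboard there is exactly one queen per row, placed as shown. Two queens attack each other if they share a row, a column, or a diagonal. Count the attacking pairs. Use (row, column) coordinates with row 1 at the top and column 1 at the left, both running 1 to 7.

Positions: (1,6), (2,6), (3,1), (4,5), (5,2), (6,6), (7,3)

4

Same column: (1,6)–(2,6) (column 6); (1,6)–(6,6) (column 6); (2,6)–(6,6) (column 6).
Same diagonal: (1,6)–(5,2) (|1−5| = |6−2| = 4).
Total attacking pairs: 4.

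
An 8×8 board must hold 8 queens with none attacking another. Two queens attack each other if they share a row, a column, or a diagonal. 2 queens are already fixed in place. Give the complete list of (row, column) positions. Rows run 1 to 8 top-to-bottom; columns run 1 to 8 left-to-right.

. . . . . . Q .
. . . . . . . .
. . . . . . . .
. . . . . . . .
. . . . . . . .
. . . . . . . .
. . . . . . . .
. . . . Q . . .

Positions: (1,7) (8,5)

Row 2: attacked by (1,7)→{6,7,8}; (8,5)→{5}. Safe: 1, 2, 3, 4. Place at column 1.
Row 3: attacked by (1,7)→{5,7}; (2,1)→{1,2}; (8,5)→{5}. Safe: 3, 4, 6, 8. Place at column 3.
Row 4: attacked by (1,7)→{4,7}; (2,1)→{1,3}; (3,3)→{2,3,4}; (8,5)→{1,5}. Safe: 6, 8. Place at column 8.
Row 5: attacked by (1,7)→{3,7}; (2,1)→{1,4}; (3,3)→{1,3,5}; (4,8)→{7,8}; (8,5)→{2,5,8}. Safe: 6. Place at column 6.
Row 6: attacked by (1,7)→{2,7}; (2,1)→{1,5}; (3,3)→{3,6}; (4,8)→{6,8}; (5,6)→{5,6,7}; (8,5)→{3,5,7}. Safe: 4. Place at column 4.
Row 7: attacked by (1,7)→{1,7}; (2,1)→{1,6}; (3,3)→{3,7}; (4,8)→{5,8}; (5,6)→{4,6,8}; (6,4)→{3,4,5}; (8,5)→{4,5,6}. Safe: 2. Place at column 2.
Columns [7, 1, 3, 8, 6, 4, 2, 5], r−c [-6, 1, 0, -4, -1, 2, 5, 3], r+c [8, 3, 6, 12, 11, 10, 9, 13] are all distinct, so no two queens attack.

(1,7) (2,1) (3,3) (4,8) (5,6) (6,4) (7,2) (8,5)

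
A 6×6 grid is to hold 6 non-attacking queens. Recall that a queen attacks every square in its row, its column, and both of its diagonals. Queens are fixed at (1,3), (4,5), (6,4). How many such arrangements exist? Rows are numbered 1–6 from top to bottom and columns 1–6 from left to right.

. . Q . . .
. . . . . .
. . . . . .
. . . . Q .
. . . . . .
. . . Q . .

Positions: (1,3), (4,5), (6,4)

1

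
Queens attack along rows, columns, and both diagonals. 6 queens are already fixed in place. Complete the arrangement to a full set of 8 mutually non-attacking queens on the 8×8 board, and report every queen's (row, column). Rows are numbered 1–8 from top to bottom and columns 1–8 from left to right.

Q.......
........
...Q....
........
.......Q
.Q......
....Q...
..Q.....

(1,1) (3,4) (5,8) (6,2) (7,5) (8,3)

Row 2: attacked by (1,1)→{1,2}; (3,4)→{3,4,5}; (5,8)→{5,8}; (6,2)→{2,6}; (7,5)→{5}; (8,3)→{3}. Safe: 7. Place at column 7.
Row 4: attacked by (1,1)→{1,4}; (2,7)→{5,7}; (3,4)→{3,4,5}; (5,8)→{7,8}; (6,2)→{2,4}; (7,5)→{2,5,8}; (8,3)→{3,7}. Safe: 6. Place at column 6.
Columns [1, 7, 4, 6, 8, 2, 5, 3], r−c [0, -5, -1, -2, -3, 4, 2, 5], r+c [2, 9, 7, 10, 13, 8, 12, 11] are all distinct, so no two queens attack.

(1,1) (2,7) (3,4) (4,6) (5,8) (6,2) (7,5) (8,3)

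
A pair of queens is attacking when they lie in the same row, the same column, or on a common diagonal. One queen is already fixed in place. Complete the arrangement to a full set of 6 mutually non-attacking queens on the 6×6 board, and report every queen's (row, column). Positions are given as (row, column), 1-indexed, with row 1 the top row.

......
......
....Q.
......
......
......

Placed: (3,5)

(1,4) (2,1) (3,5) (4,2) (5,6) (6,3)

Row 1: attacked by (3,5)→{3,5}. Safe: 1, 2, 4, 6. Place at column 4.
Row 2: attacked by (1,4)→{3,4,5}; (3,5)→{4,5,6}. Safe: 1, 2. Place at column 1.
Row 4: attacked by (1,4)→{1,4}; (2,1)→{1,3}; (3,5)→{4,5,6}. Safe: 2. Place at column 2.
Row 5: attacked by (1,4)→{4}; (2,1)→{1,4}; (3,5)→{3,5}; (4,2)→{1,2,3}. Safe: 6. Place at column 6.
Row 6: attacked by (1,4)→{4}; (2,1)→{1,5}; (3,5)→{2,5}; (4,2)→{2,4}; (5,6)→{5,6}. Safe: 3. Place at column 3.
Columns [4, 1, 5, 2, 6, 3], r−c [-3, 1, -2, 2, -1, 3], r+c [5, 3, 8, 6, 11, 9] are all distinct, so no two queens attack.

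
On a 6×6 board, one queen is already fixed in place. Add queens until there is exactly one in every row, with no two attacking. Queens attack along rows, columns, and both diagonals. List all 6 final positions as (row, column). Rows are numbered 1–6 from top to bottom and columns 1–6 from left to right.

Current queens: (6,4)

(1,3) (2,6) (3,2) (4,5) (5,1) (6,4)

Row 1: attacked by (6,4)→{4}. Safe: 1, 2, 3, 5, 6. Place at column 3.
Row 2: attacked by (1,3)→{2,3,4}; (6,4)→{4}. Safe: 1, 5, 6. Place at column 6.
Row 3: attacked by (1,3)→{1,3,5}; (2,6)→{5,6}; (6,4)→{1,4}. Safe: 2. Place at column 2.
Row 4: attacked by (1,3)→{3,6}; (2,6)→{4,6}; (3,2)→{1,2,3}; (6,4)→{2,4,6}. Safe: 5. Place at column 5.
Row 5: attacked by (1,3)→{3}; (2,6)→{3,6}; (3,2)→{2,4}; (4,5)→{4,5,6}; (6,4)→{3,4,5}. Safe: 1. Place at column 1.
Columns [3, 6, 2, 5, 1, 4], r−c [-2, -4, 1, -1, 4, 2], r+c [4, 8, 5, 9, 6, 10] are all distinct, so no two queens attack.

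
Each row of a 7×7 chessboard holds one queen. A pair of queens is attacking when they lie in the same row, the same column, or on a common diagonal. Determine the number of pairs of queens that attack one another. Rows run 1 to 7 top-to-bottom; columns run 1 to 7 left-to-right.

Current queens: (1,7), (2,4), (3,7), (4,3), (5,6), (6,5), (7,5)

Same column: (1,7)–(3,7) (column 7); (6,5)–(7,5) (column 5).
Same diagonal: (4,3)–(6,5) (|4−6| = |3−5| = 2); (5,6)–(6,5) (|5−6| = |6−5| = 1).
Total attacking pairs: 4.

4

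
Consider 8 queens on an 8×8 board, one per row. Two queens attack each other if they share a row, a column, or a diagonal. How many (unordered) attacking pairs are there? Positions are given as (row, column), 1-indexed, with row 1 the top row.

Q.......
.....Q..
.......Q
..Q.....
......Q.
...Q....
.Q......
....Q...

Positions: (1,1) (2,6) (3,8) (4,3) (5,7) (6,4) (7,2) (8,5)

0

All columns are distinct and no two queens satisfy |Δrow| = |Δcol|, so no pair attacks.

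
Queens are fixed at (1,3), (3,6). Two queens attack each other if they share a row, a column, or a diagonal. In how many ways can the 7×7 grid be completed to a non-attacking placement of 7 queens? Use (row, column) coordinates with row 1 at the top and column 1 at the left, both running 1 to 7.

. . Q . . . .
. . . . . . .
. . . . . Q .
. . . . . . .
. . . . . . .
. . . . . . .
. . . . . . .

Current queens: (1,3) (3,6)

Branch on row 2: col 1 → 2.
Sum: 2 = 2.

2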